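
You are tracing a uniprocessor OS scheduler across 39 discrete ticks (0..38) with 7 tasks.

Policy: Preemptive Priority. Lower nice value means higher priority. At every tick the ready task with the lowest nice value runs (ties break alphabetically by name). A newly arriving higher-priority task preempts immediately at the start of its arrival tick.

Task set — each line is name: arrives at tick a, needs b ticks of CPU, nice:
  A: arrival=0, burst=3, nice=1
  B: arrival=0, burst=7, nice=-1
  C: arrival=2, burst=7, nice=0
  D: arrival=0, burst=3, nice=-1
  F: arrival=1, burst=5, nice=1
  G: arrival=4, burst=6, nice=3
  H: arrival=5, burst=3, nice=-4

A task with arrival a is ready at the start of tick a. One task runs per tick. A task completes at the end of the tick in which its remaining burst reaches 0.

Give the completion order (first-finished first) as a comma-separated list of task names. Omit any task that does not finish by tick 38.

t=0: ready={A,B,D} → run B
t=1: ready={A,B,D,F} → run B
t=2: ready={A,B,C,D,F} → run B
t=3: ready={A,B,C,D,F} → run B
t=4: ready={A,B,C,D,F,G} → run B
t=5: ready={A,B,C,D,F,G,H} → run H
t=6: ready={A,B,C,D,F,G,H} → run H
t=7: ready={A,B,C,D,F,G,H} → run H
t=8: ready={A,B,C,D,F,G} → run B
t=9: ready={A,B,C,D,F,G} → run B
t=10: ready={A,C,D,F,G} → run D
t=11: ready={A,C,D,F,G} → run D
t=12: ready={A,C,D,F,G} → run D
t=13: ready={A,C,F,G} → run C
t=14: ready={A,C,F,G} → run C
t=15: ready={A,C,F,G} → run C
t=16: ready={A,C,F,G} → run C
t=17: ready={A,C,F,G} → run C
t=18: ready={A,C,F,G} → run C
t=19: ready={A,C,F,G} → run C
t=20: ready={A,F,G} → run A
t=21: ready={A,F,G} → run A
t=22: ready={A,F,G} → run A
t=23: ready={F,G} → run F
t=24: ready={F,G} → run F
t=25: ready={F,G} → run F
t=26: ready={F,G} → run F
t=27: ready={F,G} → run F
t=28: ready={G} → run G
t=29: ready={G} → run G
t=30: ready={G} → run G
t=31: ready={G} → run G
t=32: ready={G} → run G
t=33: ready={G} → run G
t=34: (idle)
t=35: (idle)
t=36: (idle)
t=37: (idle)
t=38: (idle)

completion order = H, B, D, C, A, F, G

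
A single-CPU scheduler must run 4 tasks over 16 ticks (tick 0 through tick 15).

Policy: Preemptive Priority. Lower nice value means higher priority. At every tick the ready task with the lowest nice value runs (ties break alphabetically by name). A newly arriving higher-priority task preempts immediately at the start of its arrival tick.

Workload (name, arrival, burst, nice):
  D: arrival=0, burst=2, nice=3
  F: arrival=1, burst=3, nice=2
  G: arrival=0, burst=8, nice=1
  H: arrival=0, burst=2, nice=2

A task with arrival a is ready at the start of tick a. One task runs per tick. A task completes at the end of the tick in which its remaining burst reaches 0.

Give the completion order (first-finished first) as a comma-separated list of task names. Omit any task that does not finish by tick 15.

t=0: ready={D,G,H} → run G
t=1: ready={D,F,G,H} → run G
t=2: ready={D,F,G,H} → run G
t=3: ready={D,F,G,H} → run G
t=4: ready={D,F,G,H} → run G
t=5: ready={D,F,G,H} → run G
t=6: ready={D,F,G,H} → run G
t=7: ready={D,F,G,H} → run G
t=8: ready={D,F,H} → run F
t=9: ready={D,F,H} → run F
t=10: ready={D,F,H} → run F
t=11: ready={D,H} → run H
t=12: ready={D,H} → run H
t=13: ready={D} → run D
t=14: ready={D} → run D
t=15: (idle)

completion order = G, F, H, D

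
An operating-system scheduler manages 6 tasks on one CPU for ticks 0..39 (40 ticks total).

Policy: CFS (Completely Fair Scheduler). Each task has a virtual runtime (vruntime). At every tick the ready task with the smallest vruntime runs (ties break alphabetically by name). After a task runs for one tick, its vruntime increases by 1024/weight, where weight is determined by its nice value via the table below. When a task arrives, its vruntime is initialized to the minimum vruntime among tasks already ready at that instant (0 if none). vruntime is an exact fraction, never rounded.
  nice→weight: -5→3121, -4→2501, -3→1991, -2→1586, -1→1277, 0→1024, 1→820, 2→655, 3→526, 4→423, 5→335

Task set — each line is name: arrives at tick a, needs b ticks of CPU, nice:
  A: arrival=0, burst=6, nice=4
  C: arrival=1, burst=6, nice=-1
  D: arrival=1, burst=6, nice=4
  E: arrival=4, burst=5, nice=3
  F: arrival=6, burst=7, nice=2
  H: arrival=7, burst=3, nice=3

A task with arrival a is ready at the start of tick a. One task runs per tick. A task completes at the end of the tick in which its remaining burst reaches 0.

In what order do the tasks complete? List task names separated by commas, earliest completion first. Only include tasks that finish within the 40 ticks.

t=0: vr[A=0] → run A
t=1: vr[A=1024/423 C=1024/423 D=1024/423] → run A
t=2: vr[A=2048/423 C=1024/423 D=1024/423] → run C
t=3: vr[A=2048/423 C=1740800/540171 D=1024/423] → run D
t=4: vr[A=2048/423 C=1740800/540171 D=2048/423 E=1740800/540171] → run C
t=5: vr[A=2048/423 C=2173952/540171 D=2048/423 E=1740800/540171] → run E
t=6: vr[A=2048/423 C=2173952/540171 D=2048/423 E=734397952/142064973 F=2173952/540171] → run C
t=7: vr[A=2048/423 C=2607104/540171 D=2048/423 E=734397952/142064973 F=2173952/540171 H=2173952/540171] → run F
t=8: vr[A=2048/423 C=2607104/540171 D=2048/423 E=734397952/142064973 F=1977073664/353812005 H=2173952/540171] → run H
t=9: vr[A=2048/423 C=2607104/540171 D=2048/423 E=734397952/142064973 F=1977073664/353812005 H=848316928/142064973] → run C
t=10: vr[A=2048/423 C=3040256/540171 D=2048/423 E=734397952/142064973 F=1977073664/353812005 H=848316928/142064973] → run A
t=11: vr[A=1024/141 C=3040256/540171 D=2048/423 E=734397952/142064973 F=1977073664/353812005 H=848316928/142064973] → run D
t=12: vr[A=1024/141 C=3040256/540171 D=1024/141 E=734397952/142064973 F=1977073664/353812005 H=848316928/142064973] → run E
t=13: vr[A=1024/141 C=3040256/540171 D=1024/141 E=1010965504/142064973 F=1977073664/353812005 H=848316928/142064973] → run F
t=14: vr[A=1024/141 C=3040256/540171 D=1024/141 E=1010965504/142064973 F=2530208768/353812005 H=848316928/142064973] → run C
t=15: vr[A=1024/141 C=3473408/540171 D=1024/141 E=1010965504/142064973 F=2530208768/353812005 H=848316928/142064973] → run H
t=16: vr[A=1024/141 C=3473408/540171 D=1024/141 E=1010965504/142064973 F=2530208768/353812005 H=1124884480/142064973] → run C
t=17: vr[A=1024/141 D=1024/141 E=1010965504/142064973 F=2530208768/353812005 H=1124884480/142064973] → run E
t=18: vr[A=1024/141 D=1024/141 E=1287533056/142064973 F=2530208768/353812005 H=1124884480/142064973] → run F
t=19: vr[A=1024/141 D=1024/141 E=1287533056/142064973 F=3083343872/353812005 H=1124884480/142064973] → run A
t=20: vr[A=4096/423 D=1024/141 E=1287533056/142064973 F=3083343872/353812005 H=1124884480/142064973] → run D
t=21: vr[A=4096/423 D=4096/423 E=1287533056/142064973 F=3083343872/353812005 H=1124884480/142064973] → run H
t=22: vr[A=4096/423 D=4096/423 E=1287533056/142064973 F=3083343872/353812005] → run F
t=23: vr[A=4096/423 D=4096/423 E=1287533056/142064973 F=3636478976/353812005] → run E
t=24: vr[A=4096/423 D=4096/423 E=1564100608/142064973 F=3636478976/353812005] → run A
t=25: vr[A=5120/423 D=4096/423 E=1564100608/142064973 F=3636478976/353812005] → run D
t=26: vr[A=5120/423 D=5120/423 E=1564100608/142064973 F=3636478976/353812005] → run F
t=27: vr[A=5120/423 D=5120/423 E=1564100608/142064973 F=837922816/70762401] → run E
t=28: vr[A=5120/423 D=5120/423 F=837922816/70762401] → run F
t=29: vr[A=5120/423 D=5120/423 F=4742749184/353812005] → run A
t=30: vr[D=5120/423 F=4742749184/353812005] → run D
t=31: vr[D=2048/141 F=4742749184/353812005] → run F
t=32: vr[D=2048/141] → run D
t=33: (idle)
t=34: (idle)
t=35: (idle)
t=36: (idle)
t=37: (idle)
t=38: (idle)
t=39: (idle)

completion order = C, H, E, A, F, D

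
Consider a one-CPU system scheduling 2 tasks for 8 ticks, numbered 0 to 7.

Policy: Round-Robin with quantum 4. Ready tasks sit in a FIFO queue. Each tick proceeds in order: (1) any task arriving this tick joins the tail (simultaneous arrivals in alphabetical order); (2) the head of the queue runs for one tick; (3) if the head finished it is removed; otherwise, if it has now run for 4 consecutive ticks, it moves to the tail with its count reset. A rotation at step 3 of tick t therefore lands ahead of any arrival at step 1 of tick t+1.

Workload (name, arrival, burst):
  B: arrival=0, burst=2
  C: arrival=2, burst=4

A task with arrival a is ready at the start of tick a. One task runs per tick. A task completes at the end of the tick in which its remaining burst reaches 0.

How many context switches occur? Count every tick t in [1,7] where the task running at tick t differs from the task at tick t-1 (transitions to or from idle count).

t=0: queue=[B] q_used=0 → run B
t=1: queue=[B] q_used=1 → run B
t=2: queue=[C] q_used=0 → run C
t=3: queue=[C] q_used=1 → run C
t=4: queue=[C] q_used=2 → run C
t=5: queue=[C] q_used=3 → run C
t=6: (idle)
t=7: (idle)

context switches = 2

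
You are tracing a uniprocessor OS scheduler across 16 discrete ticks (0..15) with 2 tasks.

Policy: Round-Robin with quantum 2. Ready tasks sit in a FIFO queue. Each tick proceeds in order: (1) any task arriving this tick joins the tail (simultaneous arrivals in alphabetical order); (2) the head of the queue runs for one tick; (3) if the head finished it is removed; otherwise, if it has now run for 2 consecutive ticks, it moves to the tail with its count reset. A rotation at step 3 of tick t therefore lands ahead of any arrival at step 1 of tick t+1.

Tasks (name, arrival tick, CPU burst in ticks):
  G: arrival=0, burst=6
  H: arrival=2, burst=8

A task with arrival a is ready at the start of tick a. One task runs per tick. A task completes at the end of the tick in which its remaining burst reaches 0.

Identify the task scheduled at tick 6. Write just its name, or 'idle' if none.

running at tick 6 = G

t=0: queue=[G] q_used=0 → run G
t=1: queue=[G] q_used=1 → run G
t=2: queue=[G,H] q_used=0 → run G
t=3: queue=[G,H] q_used=1 → run G
t=4: queue=[H,G] q_used=0 → run H
t=5: queue=[H,G] q_used=1 → run H
t=6: queue=[G,H] q_used=0 → run G
t=7: queue=[G,H] q_used=1 → run G
t=8: queue=[H] q_used=0 → run H
t=9: queue=[H] q_used=1 → run H
t=10: queue=[H] q_used=0 → run H
t=11: queue=[H] q_used=1 → run H
t=12: queue=[H] q_used=0 → run H
t=13: queue=[H] q_used=1 → run H
t=14: (idle)
t=15: (idle)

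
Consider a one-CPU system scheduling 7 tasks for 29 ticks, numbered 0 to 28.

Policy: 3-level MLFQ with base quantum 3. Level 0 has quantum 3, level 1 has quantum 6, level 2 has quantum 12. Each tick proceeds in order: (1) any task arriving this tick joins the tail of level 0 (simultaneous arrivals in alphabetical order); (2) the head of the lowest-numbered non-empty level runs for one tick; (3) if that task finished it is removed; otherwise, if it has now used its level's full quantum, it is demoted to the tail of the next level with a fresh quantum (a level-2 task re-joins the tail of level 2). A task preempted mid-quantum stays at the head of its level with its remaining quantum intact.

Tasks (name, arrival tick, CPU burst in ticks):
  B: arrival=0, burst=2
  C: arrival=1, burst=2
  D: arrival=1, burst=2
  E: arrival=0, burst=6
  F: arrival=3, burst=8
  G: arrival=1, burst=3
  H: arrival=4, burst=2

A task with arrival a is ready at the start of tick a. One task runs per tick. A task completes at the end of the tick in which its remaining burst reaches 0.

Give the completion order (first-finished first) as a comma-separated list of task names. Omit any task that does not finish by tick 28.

completion order = B, C, D, G, H, E, F

t=0: L0/L1/L2 = BE/-/- → run B
t=1: L0/L1/L2 = BECDG/-/- → run B
t=2: L0/L1/L2 = ECDG/-/- → run E
t=3: L0/L1/L2 = ECDGF/-/- → run E
t=4: L0/L1/L2 = ECDGFH/-/- → run E
t=5: L0/L1/L2 = CDGFH/E/- → run C
t=6: L0/L1/L2 = CDGFH/E/- → run C
t=7: L0/L1/L2 = DGFH/E/- → run D
t=8: L0/L1/L2 = DGFH/E/- → run D
t=9: L0/L1/L2 = GFH/E/- → run G
t=10: L0/L1/L2 = GFH/E/- → run G
t=11: L0/L1/L2 = GFH/E/- → run G
t=12: L0/L1/L2 = FH/E/- → run F
t=13: L0/L1/L2 = FH/E/- → run F
t=14: L0/L1/L2 = FH/E/- → run F
t=15: L0/L1/L2 = H/EF/- → run H
t=16: L0/L1/L2 = H/EF/- → run H
t=17: L0/L1/L2 = -/EF/- → run E
t=18: L0/L1/L2 = -/EF/- → run E
t=19: L0/L1/L2 = -/EF/- → run E
t=20: L0/L1/L2 = -/F/- → run F
t=21: L0/L1/L2 = -/F/- → run F
t=22: L0/L1/L2 = -/F/- → run F
t=23: L0/L1/L2 = -/F/- → run F
t=24: L0/L1/L2 = -/F/- → run F
t=25: (idle)
t=26: (idle)
t=27: (idle)
t=28: (idle)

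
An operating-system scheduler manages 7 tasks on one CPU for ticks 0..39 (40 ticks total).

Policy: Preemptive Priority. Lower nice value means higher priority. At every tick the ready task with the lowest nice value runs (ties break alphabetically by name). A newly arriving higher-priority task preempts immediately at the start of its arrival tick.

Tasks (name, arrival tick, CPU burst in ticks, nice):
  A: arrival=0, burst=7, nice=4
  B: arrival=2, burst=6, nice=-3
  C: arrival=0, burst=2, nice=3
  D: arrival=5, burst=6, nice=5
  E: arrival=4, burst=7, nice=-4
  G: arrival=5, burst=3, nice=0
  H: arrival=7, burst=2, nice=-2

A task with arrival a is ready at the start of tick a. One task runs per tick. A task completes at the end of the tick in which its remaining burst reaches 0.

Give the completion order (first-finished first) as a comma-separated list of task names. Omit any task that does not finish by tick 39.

completion order = C, E, B, H, G, A, D

t=0: ready={A,C} → run C
t=1: ready={A,C} → run C
t=2: ready={A,B} → run B
t=3: ready={A,B} → run B
t=4: ready={A,B,E} → run E
t=5: ready={A,B,D,E,G} → run E
t=6: ready={A,B,D,E,G} → run E
t=7: ready={A,B,D,E,G,H} → run E
t=8: ready={A,B,D,E,G,H} → run E
t=9: ready={A,B,D,E,G,H} → run E
t=10: ready={A,B,D,E,G,H} → run E
t=11: ready={A,B,D,G,H} → run B
t=12: ready={A,B,D,G,H} → run B
t=13: ready={A,B,D,G,H} → run B
t=14: ready={A,B,D,G,H} → run B
t=15: ready={A,D,G,H} → run H
t=16: ready={A,D,G,H} → run H
t=17: ready={A,D,G} → run G
t=18: ready={A,D,G} → run G
t=19: ready={A,D,G} → run G
t=20: ready={A,D} → run A
t=21: ready={A,D} → run A
t=22: ready={A,D} → run A
t=23: ready={A,D} → run A
t=24: ready={A,D} → run A
t=25: ready={A,D} → run A
t=26: ready={A,D} → run A
t=27: ready={D} → run D
t=28: ready={D} → run D
t=29: ready={D} → run D
t=30: ready={D} → run D
t=31: ready={D} → run D
t=32: ready={D} → run D
t=33: (idle)
t=34: (idle)
t=35: (idle)
t=36: (idle)
t=37: (idle)
t=38: (idle)
t=39: (idle)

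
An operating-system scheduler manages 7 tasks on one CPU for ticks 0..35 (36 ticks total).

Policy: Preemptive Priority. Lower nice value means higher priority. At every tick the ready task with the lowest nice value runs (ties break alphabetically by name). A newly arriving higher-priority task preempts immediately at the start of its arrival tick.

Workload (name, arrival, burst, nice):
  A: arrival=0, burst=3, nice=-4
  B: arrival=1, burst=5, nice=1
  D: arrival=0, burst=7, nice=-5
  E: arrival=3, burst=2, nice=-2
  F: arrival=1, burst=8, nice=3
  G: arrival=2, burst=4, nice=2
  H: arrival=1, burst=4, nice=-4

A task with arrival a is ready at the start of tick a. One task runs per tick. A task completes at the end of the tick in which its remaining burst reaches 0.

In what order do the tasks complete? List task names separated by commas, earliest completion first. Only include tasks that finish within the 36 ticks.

completion order = D, A, H, E, B, G, F

t=0: ready={A,D} → run D
t=1: ready={A,B,D,F,H} → run D
t=2: ready={A,B,D,F,G,H} → run D
t=3: ready={A,B,D,E,F,G,H} → run D
t=4: ready={A,B,D,E,F,G,H} → run D
t=5: ready={A,B,D,E,F,G,H} → run D
t=6: ready={A,B,D,E,F,G,H} → run D
t=7: ready={A,B,E,F,G,H} → run A
t=8: ready={A,B,E,F,G,H} → run A
t=9: ready={A,B,E,F,G,H} → run A
t=10: ready={B,E,F,G,H} → run H
t=11: ready={B,E,F,G,H} → run H
t=12: ready={B,E,F,G,H} → run H
t=13: ready={B,E,F,G,H} → run H
t=14: ready={B,E,F,G} → run E
t=15: ready={B,E,F,G} → run E
t=16: ready={B,F,G} → run B
t=17: ready={B,F,G} → run B
t=18: ready={B,F,G} → run B
t=19: ready={B,F,G} → run B
t=20: ready={B,F,G} → run B
t=21: ready={F,G} → run G
t=22: ready={F,G} → run G
t=23: ready={F,G} → run G
t=24: ready={F,G} → run G
t=25: ready={F} → run F
t=26: ready={F} → run F
t=27: ready={F} → run F
t=28: ready={F} → run F
t=29: ready={F} → run F
t=30: ready={F} → run F
t=31: ready={F} → run F
t=32: ready={F} → run F
t=33: (idle)
t=34: (idle)
t=35: (idle)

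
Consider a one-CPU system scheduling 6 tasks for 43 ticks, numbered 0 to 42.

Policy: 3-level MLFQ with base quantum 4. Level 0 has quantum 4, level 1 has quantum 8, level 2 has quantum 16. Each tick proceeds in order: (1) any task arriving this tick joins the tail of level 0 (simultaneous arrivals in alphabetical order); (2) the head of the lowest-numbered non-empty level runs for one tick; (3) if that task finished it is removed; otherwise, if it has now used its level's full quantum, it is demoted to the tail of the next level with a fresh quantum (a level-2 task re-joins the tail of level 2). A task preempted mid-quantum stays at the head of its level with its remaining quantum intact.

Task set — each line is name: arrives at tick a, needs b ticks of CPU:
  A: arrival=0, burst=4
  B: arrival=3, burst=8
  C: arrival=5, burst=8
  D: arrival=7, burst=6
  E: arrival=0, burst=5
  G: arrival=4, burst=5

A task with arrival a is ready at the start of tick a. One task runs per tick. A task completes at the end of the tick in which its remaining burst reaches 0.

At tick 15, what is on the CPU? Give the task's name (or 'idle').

running at tick 15 = G

t=0: L0/L1/L2 = AE/-/- → run A
t=1: L0/L1/L2 = AE/-/- → run A
t=2: L0/L1/L2 = AE/-/- → run A
t=3: L0/L1/L2 = AEB/-/- → run A
t=4: L0/L1/L2 = EBG/-/- → run E
t=5: L0/L1/L2 = EBGC/-/- → run E
t=6: L0/L1/L2 = EBGC/-/- → run E
t=7: L0/L1/L2 = EBGCD/-/- → run E
t=8: L0/L1/L2 = BGCD/E/- → run B
t=9: L0/L1/L2 = BGCD/E/- → run B
t=10: L0/L1/L2 = BGCD/E/- → run B
t=11: L0/L1/L2 = BGCD/E/- → run B
t=12: L0/L1/L2 = GCD/EB/- → run G
t=13: L0/L1/L2 = GCD/EB/- → run G
t=14: L0/L1/L2 = GCD/EB/- → run G
t=15: L0/L1/L2 = GCD/EB/- → run G
t=16: L0/L1/L2 = CD/EBG/- → run C
t=17: L0/L1/L2 = CD/EBG/- → run C
t=18: L0/L1/L2 = CD/EBG/- → run C
t=19: L0/L1/L2 = CD/EBG/- → run C
t=20: L0/L1/L2 = D/EBGC/- → run D
t=21: L0/L1/L2 = D/EBGC/- → run D
t=22: L0/L1/L2 = D/EBGC/- → run D
t=23: L0/L1/L2 = D/EBGC/- → run D
t=24: L0/L1/L2 = -/EBGCD/- → run E
t=25: L0/L1/L2 = -/BGCD/- → run B
t=26: L0/L1/L2 = -/BGCD/- → run B
t=27: L0/L1/L2 = -/BGCD/- → run B
t=28: L0/L1/L2 = -/BGCD/- → run B
t=29: L0/L1/L2 = -/GCD/- → run G
t=30: L0/L1/L2 = -/CD/- → run C
t=31: L0/L1/L2 = -/CD/- → run C
t=32: L0/L1/L2 = -/CD/- → run C
t=33: L0/L1/L2 = -/CD/- → run C
t=34: L0/L1/L2 = -/D/- → run D
t=35: L0/L1/L2 = -/D/- → run D
t=36: (idle)
t=37: (idle)
t=38: (idle)
t=39: (idle)
t=40: (idle)
t=41: (idle)
t=42: (idle)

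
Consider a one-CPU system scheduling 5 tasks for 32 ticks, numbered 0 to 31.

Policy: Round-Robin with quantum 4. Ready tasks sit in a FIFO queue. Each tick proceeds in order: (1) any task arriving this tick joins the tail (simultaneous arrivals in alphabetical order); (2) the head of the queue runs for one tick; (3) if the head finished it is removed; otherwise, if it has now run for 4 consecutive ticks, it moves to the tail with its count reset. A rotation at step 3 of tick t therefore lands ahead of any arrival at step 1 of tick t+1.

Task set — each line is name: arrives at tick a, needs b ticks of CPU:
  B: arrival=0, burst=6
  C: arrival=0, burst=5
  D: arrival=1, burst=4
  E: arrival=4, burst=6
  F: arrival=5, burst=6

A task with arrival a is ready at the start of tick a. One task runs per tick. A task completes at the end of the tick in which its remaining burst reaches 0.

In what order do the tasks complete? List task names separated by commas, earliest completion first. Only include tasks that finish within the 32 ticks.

t=0: queue=[B,C] q_used=0 → run B
t=1: queue=[B,C,D] q_used=1 → run B
t=2: queue=[B,C,D] q_used=2 → run B
t=3: queue=[B,C,D] q_used=3 → run B
t=4: queue=[C,D,B,E] q_used=0 → run C
t=5: queue=[C,D,B,E,F] q_used=1 → run C
t=6: queue=[C,D,B,E,F] q_used=2 → run C
t=7: queue=[C,D,B,E,F] q_used=3 → run C
t=8: queue=[D,B,E,F,C] q_used=0 → run D
t=9: queue=[D,B,E,F,C] q_used=1 → run D
t=10: queue=[D,B,E,F,C] q_used=2 → run D
t=11: queue=[D,B,E,F,C] q_used=3 → run D
t=12: queue=[B,E,F,C] q_used=0 → run B
t=13: queue=[B,E,F,C] q_used=1 → run B
t=14: queue=[E,F,C] q_used=0 → run E
t=15: queue=[E,F,C] q_used=1 → run E
t=16: queue=[E,F,C] q_used=2 → run E
t=17: queue=[E,F,C] q_used=3 → run E
t=18: queue=[F,C,E] q_used=0 → run F
t=19: queue=[F,C,E] q_used=1 → run F
t=20: queue=[F,C,E] q_used=2 → run F
t=21: queue=[F,C,E] q_used=3 → run F
t=22: queue=[C,E,F] q_used=0 → run C
t=23: queue=[E,F] q_used=0 → run E
t=24: queue=[E,F] q_used=1 → run E
t=25: queue=[F] q_used=0 → run F
t=26: queue=[F] q_used=1 → run F
t=27: (idle)
t=28: (idle)
t=29: (idle)
t=30: (idle)
t=31: (idle)

completion order = D, B, C, E, F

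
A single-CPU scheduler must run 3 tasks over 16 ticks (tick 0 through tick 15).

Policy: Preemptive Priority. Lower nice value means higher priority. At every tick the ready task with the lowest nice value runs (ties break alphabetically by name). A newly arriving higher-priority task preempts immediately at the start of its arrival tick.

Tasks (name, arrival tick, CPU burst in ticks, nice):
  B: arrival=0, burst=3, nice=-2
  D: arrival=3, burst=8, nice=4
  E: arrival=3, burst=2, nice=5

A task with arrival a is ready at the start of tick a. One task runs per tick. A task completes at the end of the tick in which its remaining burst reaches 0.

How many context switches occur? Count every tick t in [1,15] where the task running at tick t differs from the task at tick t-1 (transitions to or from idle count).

context switches = 3

t=0: ready={B} → run B
t=1: ready={B} → run B
t=2: ready={B} → run B
t=3: ready={D,E} → run D
t=4: ready={D,E} → run D
t=5: ready={D,E} → run D
t=6: ready={D,E} → run D
t=7: ready={D,E} → run D
t=8: ready={D,E} → run D
t=9: ready={D,E} → run D
t=10: ready={D,E} → run D
t=11: ready={E} → run E
t=12: ready={E} → run E
t=13: (idle)
t=14: (idle)
t=15: (idle)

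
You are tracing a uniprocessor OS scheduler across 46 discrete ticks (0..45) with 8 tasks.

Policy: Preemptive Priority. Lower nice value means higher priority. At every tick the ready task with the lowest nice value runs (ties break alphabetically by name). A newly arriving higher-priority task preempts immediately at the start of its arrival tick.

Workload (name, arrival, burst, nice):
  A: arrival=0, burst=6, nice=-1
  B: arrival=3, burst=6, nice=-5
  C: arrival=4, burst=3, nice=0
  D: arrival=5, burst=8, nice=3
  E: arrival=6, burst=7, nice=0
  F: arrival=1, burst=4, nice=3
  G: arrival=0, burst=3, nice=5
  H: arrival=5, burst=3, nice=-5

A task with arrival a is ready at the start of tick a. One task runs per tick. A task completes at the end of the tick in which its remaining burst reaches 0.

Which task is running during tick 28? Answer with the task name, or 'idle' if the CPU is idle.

running at tick 28 = D

t=0: ready={A,G} → run A
t=1: ready={A,F,G} → run A
t=2: ready={A,F,G} → run A
t=3: ready={A,B,F,G} → run B
t=4: ready={A,B,C,F,G} → run B
t=5: ready={A,B,C,D,F,G,H} → run B
t=6: ready={A,B,C,D,E,F,G,H} → run B
t=7: ready={A,B,C,D,E,F,G,H} → run B
t=8: ready={A,B,C,D,E,F,G,H} → run B
t=9: ready={A,C,D,E,F,G,H} → run H
t=10: ready={A,C,D,E,F,G,H} → run H
t=11: ready={A,C,D,E,F,G,H} → run H
t=12: ready={A,C,D,E,F,G} → run A
t=13: ready={A,C,D,E,F,G} → run A
t=14: ready={A,C,D,E,F,G} → run A
t=15: ready={C,D,E,F,G} → run C
t=16: ready={C,D,E,F,G} → run C
t=17: ready={C,D,E,F,G} → run C
t=18: ready={D,E,F,G} → run E
t=19: ready={D,E,F,G} → run E
t=20: ready={D,E,F,G} → run E
t=21: ready={D,E,F,G} → run E
t=22: ready={D,E,F,G} → run E
t=23: ready={D,E,F,G} → run E
t=24: ready={D,E,F,G} → run E
t=25: ready={D,F,G} → run D
t=26: ready={D,F,G} → run D
t=27: ready={D,F,G} → run D
t=28: ready={D,F,G} → run D
t=29: ready={D,F,G} → run D
t=30: ready={D,F,G} → run D
t=31: ready={D,F,G} → run D
t=32: ready={D,F,G} → run D
t=33: ready={F,G} → run F
t=34: ready={F,G} → run F
t=35: ready={F,G} → run F
t=36: ready={F,G} → run F
t=37: ready={G} → run G
t=38: ready={G} → run G
t=39: ready={G} → run G
t=40: (idle)
t=41: (idle)
t=42: (idle)
t=43: (idle)
t=44: (idle)
t=45: (idle)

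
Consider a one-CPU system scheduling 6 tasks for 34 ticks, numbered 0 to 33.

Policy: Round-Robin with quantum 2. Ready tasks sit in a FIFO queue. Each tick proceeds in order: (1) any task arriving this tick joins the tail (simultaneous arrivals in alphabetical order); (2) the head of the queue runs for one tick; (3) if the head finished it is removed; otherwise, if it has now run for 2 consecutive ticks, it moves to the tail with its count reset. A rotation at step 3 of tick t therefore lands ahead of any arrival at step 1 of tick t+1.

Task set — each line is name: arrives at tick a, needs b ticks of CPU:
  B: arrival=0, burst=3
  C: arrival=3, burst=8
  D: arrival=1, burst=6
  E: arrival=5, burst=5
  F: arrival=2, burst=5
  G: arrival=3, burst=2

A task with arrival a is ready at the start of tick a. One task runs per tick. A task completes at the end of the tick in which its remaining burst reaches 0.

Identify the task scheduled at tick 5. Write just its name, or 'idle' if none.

running at tick 5 = F

t=0: queue=[B] q_used=0 → run B
t=1: queue=[B,D] q_used=1 → run B
t=2: queue=[D,B,F] q_used=0 → run D
t=3: queue=[D,B,F,C,G] q_used=1 → run D
t=4: queue=[B,F,C,G,D] q_used=0 → run B
t=5: queue=[F,C,G,D,E] q_used=0 → run F
t=6: queue=[F,C,G,D,E] q_used=1 → run F
t=7: queue=[C,G,D,E,F] q_used=0 → run C
t=8: queue=[C,G,D,E,F] q_used=1 → run C
t=9: queue=[G,D,E,F,C] q_used=0 → run G
t=10: queue=[G,D,E,F,C] q_used=1 → run G
t=11: queue=[D,E,F,C] q_used=0 → run D
t=12: queue=[D,E,F,C] q_used=1 → run D
t=13: queue=[E,F,C,D] q_used=0 → run E
t=14: queue=[E,F,C,D] q_used=1 → run E
t=15: queue=[F,C,D,E] q_used=0 → run F
t=16: queue=[F,C,D,E] q_used=1 → run F
t=17: queue=[C,D,E,F] q_used=0 → run C
t=18: queue=[C,D,E,F] q_used=1 → run C
t=19: queue=[D,E,F,C] q_used=0 → run D
t=20: queue=[D,E,F,C] q_used=1 → run D
t=21: queue=[E,F,C] q_used=0 → run E
t=22: queue=[E,F,C] q_used=1 → run E
t=23: queue=[F,C,E] q_used=0 → run F
t=24: queue=[C,E] q_used=0 → run C
t=25: queue=[C,E] q_used=1 → run C
t=26: queue=[E,C] q_used=0 → run E
t=27: queue=[C] q_used=0 → run C
t=28: queue=[C] q_used=1 → run C
t=29: (idle)
t=30: (idle)
t=31: (idle)
t=32: (idle)
t=33: (idle)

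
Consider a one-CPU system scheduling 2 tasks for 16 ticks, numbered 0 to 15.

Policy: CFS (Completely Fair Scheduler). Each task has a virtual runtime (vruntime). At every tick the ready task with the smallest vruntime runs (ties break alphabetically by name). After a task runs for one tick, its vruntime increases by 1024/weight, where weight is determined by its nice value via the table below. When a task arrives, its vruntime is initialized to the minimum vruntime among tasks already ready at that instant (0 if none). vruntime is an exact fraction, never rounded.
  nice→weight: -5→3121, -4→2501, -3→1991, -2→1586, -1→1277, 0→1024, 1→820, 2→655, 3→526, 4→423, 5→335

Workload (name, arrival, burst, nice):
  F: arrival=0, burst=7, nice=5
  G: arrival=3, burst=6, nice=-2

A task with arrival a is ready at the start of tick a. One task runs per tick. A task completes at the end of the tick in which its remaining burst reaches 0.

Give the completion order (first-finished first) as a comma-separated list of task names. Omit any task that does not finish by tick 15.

completion order = G, F

t=0: vr[F=0] → run F
t=1: vr[F=1024/335] → run F
t=2: vr[F=2048/335] → run F
t=3: vr[F=3072/335 G=3072/335] → run F
t=4: vr[F=4096/335 G=3072/335] → run G
t=5: vr[F=4096/335 G=2607616/265655] → run G
t=6: vr[F=4096/335 G=2779136/265655] → run G
t=7: vr[F=4096/335 G=2950656/265655] → run G
t=8: vr[F=4096/335 G=3122176/265655] → run G
t=9: vr[F=4096/335 G=3293696/265655] → run F
t=10: vr[F=1024/67 G=3293696/265655] → run G
t=11: vr[F=1024/67] → run F
t=12: vr[F=6144/335] → run F
t=13: (idle)
t=14: (idle)
t=15: (idle)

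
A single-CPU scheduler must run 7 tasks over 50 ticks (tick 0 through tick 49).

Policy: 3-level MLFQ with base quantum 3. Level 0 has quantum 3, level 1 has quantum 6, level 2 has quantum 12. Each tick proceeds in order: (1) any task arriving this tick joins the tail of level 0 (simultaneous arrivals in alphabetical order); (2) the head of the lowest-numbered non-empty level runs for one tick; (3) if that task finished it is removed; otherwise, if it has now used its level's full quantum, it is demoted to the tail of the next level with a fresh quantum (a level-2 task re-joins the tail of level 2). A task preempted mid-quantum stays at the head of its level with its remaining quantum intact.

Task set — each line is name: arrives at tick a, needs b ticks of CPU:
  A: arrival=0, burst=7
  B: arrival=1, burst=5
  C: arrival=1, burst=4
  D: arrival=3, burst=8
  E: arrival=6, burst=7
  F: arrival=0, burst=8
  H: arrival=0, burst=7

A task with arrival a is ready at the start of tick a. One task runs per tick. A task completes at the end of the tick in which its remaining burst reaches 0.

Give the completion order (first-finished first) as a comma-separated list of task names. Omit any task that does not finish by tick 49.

t=0: L0/L1/L2 = AFH/-/- → run A
t=1: L0/L1/L2 = AFHBC/-/- → run A
t=2: L0/L1/L2 = AFHBC/-/- → run A
t=3: L0/L1/L2 = FHBCD/A/- → run F
t=4: L0/L1/L2 = FHBCD/A/- → run F
t=5: L0/L1/L2 = FHBCD/A/- → run F
t=6: L0/L1/L2 = HBCDE/AF/- → run H
t=7: L0/L1/L2 = HBCDE/AF/- → run H
t=8: L0/L1/L2 = HBCDE/AF/- → run H
t=9: L0/L1/L2 = BCDE/AFH/- → run B
t=10: L0/L1/L2 = BCDE/AFH/- → run B
t=11: L0/L1/L2 = BCDE/AFH/- → run B
t=12: L0/L1/L2 = CDE/AFHB/- → run C
t=13: L0/L1/L2 = CDE/AFHB/- → run C
t=14: L0/L1/L2 = CDE/AFHB/- → run C
t=15: L0/L1/L2 = DE/AFHBC/- → run D
t=16: L0/L1/L2 = DE/AFHBC/- → run D
t=17: L0/L1/L2 = DE/AFHBC/- → run D
t=18: L0/L1/L2 = E/AFHBCD/- → run E
t=19: L0/L1/L2 = E/AFHBCD/- → run E
t=20: L0/L1/L2 = E/AFHBCD/- → run E
t=21: L0/L1/L2 = -/AFHBCDE/- → run A
t=22: L0/L1/L2 = -/AFHBCDE/- → run A
t=23: L0/L1/L2 = -/AFHBCDE/- → run A
t=24: L0/L1/L2 = -/AFHBCDE/- → run A
t=25: L0/L1/L2 = -/FHBCDE/- → run F
t=26: L0/L1/L2 = -/FHBCDE/- → run F
t=27: L0/L1/L2 = -/FHBCDE/- → run F
t=28: L0/L1/L2 = -/FHBCDE/- → run F
t=29: L0/L1/L2 = -/FHBCDE/- → run F
t=30: L0/L1/L2 = -/HBCDE/- → run H
t=31: L0/L1/L2 = -/HBCDE/- → run H
t=32: L0/L1/L2 = -/HBCDE/- → run H
t=33: L0/L1/L2 = -/HBCDE/- → run H
t=34: L0/L1/L2 = -/BCDE/- → run B
t=35: L0/L1/L2 = -/BCDE/- → run B
t=36: L0/L1/L2 = -/CDE/- → run C
t=37: L0/L1/L2 = -/DE/- → run D
t=38: L0/L1/L2 = -/DE/- → run D
t=39: L0/L1/L2 = -/DE/- → run D
t=40: L0/L1/L2 = -/DE/- → run D
t=41: L0/L1/L2 = -/DE/- → run D
t=42: L0/L1/L2 = -/E/- → run E
t=43: L0/L1/L2 = -/E/- → run E
t=44: L0/L1/L2 = -/E/- → run E
t=45: L0/L1/L2 = -/E/- → run E
t=46: (idle)
t=47: (idle)
t=48: (idle)
t=49: (idle)

completion order = A, F, H, B, C, D, E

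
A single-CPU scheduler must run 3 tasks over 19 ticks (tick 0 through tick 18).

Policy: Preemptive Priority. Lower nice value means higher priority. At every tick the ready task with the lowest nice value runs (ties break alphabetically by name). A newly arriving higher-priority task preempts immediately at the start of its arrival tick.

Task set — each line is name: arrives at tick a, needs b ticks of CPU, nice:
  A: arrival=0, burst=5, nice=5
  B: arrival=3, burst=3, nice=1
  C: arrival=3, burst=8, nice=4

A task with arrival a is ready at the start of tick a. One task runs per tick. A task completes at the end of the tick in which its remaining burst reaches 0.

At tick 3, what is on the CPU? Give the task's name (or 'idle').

t=0: ready={A} → run A
t=1: ready={A} → run A
t=2: ready={A} → run A
t=3: ready={A,B,C} → run B
t=4: ready={A,B,C} → run B
t=5: ready={A,B,C} → run B
t=6: ready={A,C} → run C
t=7: ready={A,C} → run C
t=8: ready={A,C} → run C
t=9: ready={A,C} → run C
t=10: ready={A,C} → run C
t=11: ready={A,C} → run C
t=12: ready={A,C} → run C
t=13: ready={A,C} → run C
t=14: ready={A} → run A
t=15: ready={A} → run A
t=16: (idle)
t=17: (idle)
t=18: (idle)

running at tick 3 = B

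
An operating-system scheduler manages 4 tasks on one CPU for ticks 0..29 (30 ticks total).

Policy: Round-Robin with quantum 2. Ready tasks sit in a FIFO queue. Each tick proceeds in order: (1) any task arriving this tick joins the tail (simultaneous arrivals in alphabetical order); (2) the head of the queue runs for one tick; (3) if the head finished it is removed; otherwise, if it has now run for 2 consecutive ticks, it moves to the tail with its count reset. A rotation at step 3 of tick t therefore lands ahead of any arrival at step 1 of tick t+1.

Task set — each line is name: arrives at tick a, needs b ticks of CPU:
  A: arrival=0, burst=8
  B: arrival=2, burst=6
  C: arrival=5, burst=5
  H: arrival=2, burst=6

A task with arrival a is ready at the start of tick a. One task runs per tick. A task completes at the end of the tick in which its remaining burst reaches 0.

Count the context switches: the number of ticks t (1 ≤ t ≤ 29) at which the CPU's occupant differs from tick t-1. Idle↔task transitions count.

context switches = 12

t=0: queue=[A] q_used=0 → run A
t=1: queue=[A] q_used=1 → run A
t=2: queue=[A,B,H] q_used=0 → run A
t=3: queue=[A,B,H] q_used=1 → run A
t=4: queue=[B,H,A] q_used=0 → run B
t=5: queue=[B,H,A,C] q_used=1 → run B
t=6: queue=[H,A,C,B] q_used=0 → run H
t=7: queue=[H,A,C,B] q_used=1 → run H
t=8: queue=[A,C,B,H] q_used=0 → run A
t=9: queue=[A,C,B,H] q_used=1 → run A
t=10: queue=[C,B,H,A] q_used=0 → run C
t=11: queue=[C,B,H,A] q_used=1 → run C
t=12: queue=[B,H,A,C] q_used=0 → run B
t=13: queue=[B,H,A,C] q_used=1 → run B
t=14: queue=[H,A,C,B] q_used=0 → run H
t=15: queue=[H,A,C,B] q_used=1 → run H
t=16: queue=[A,C,B,H] q_used=0 → run A
t=17: queue=[A,C,B,H] q_used=1 → run A
t=18: queue=[C,B,H] q_used=0 → run C
t=19: queue=[C,B,H] q_used=1 → run C
t=20: queue=[B,H,C] q_used=0 → run B
t=21: queue=[B,H,C] q_used=1 → run B
t=22: queue=[H,C] q_used=0 → run H
t=23: queue=[H,C] q_used=1 → run H
t=24: queue=[C] q_used=0 → run C
t=25: (idle)
t=26: (idle)
t=27: (idle)
t=28: (idle)
t=29: (idle)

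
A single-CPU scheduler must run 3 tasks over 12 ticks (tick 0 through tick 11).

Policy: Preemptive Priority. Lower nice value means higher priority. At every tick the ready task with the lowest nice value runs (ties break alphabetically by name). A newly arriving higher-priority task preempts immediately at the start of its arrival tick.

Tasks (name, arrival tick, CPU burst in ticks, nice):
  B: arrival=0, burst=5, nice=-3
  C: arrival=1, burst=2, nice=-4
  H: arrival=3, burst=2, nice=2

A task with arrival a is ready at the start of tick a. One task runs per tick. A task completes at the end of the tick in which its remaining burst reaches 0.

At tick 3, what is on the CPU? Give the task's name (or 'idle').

running at tick 3 = B

t=0: ready={B} → run B
t=1: ready={B,C} → run C
t=2: ready={B,C} → run C
t=3: ready={B,H} → run B
t=4: ready={B,H} → run B
t=5: ready={B,H} → run B
t=6: ready={B,H} → run B
t=7: ready={H} → run H
t=8: ready={H} → run H
t=9: (idle)
t=10: (idle)
t=11: (idle)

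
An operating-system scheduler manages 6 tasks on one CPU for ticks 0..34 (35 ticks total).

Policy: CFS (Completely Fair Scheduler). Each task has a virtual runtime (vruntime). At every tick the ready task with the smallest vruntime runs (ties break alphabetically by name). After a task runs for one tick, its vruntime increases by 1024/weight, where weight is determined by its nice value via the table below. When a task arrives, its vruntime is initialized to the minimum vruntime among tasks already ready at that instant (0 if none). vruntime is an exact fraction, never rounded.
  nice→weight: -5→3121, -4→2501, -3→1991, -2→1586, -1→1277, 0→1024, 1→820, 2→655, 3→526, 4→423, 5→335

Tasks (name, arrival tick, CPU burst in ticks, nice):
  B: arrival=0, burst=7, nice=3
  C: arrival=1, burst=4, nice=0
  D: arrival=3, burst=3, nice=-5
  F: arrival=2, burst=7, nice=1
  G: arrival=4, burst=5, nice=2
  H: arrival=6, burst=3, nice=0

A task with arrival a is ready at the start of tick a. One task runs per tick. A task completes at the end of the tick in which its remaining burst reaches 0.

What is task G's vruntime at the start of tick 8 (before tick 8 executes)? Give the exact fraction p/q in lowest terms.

t=0: vr[B=0] → run B
t=1: vr[B=512/263 C=512/263] → run B
t=2: vr[B=1024/263 C=512/263 F=512/263] → run C
t=3: vr[B=1024/263 C=775/263 D=512/263 F=512/263] → run D
t=4: vr[B=1024/263 C=775/263 D=1867264/820823 F=512/263 G=512/263] → run F
t=5: vr[B=1024/263 C=775/263 D=1867264/820823 F=172288/53915 G=512/263] → run G
t=6: vr[B=1024/263 C=775/263 D=1867264/820823 F=172288/53915 G=604672/172265 H=1867264/820823] → run D
t=7: vr[B=1024/263 C=775/263 D=2136576/820823 F=172288/53915 G=604672/172265 H=1867264/820823] → run H
t=8: vr[B=1024/263 C=775/263 D=2136576/820823 F=172288/53915 G=604672/172265 H=2688087/820823] → run D
t=9: vr[B=1024/263 C=775/263 F=172288/53915 G=604672/172265 H=2688087/820823] → run C
t=10: vr[B=1024/263 C=1038/263 F=172288/53915 G=604672/172265 H=2688087/820823] → run F
t=11: vr[B=1024/263 C=1038/263 F=239616/53915 G=604672/172265 H=2688087/820823] → run H
t=12: vr[B=1024/263 C=1038/263 F=239616/53915 G=604672/172265 H=3508910/820823] → run G
t=13: vr[B=1024/263 C=1038/263 F=239616/53915 G=873984/172265 H=3508910/820823] → run B
t=14: vr[B=1536/263 C=1038/263 F=239616/53915 G=873984/172265 H=3508910/820823] → run C
t=15: vr[B=1536/263 C=1301/263 F=239616/53915 G=873984/172265 H=3508910/820823] → run H
t=16: vr[B=1536/263 C=1301/263 F=239616/53915 G=873984/172265] → run F
t=17: vr[B=1536/263 C=1301/263 F=306944/53915 G=873984/172265] → run C
t=18: vr[B=1536/263 F=306944/53915 G=873984/172265] → run G
t=19: vr[B=1536/263 F=306944/53915 G=1143296/172265] → run F
t=20: vr[B=1536/263 F=374272/53915 G=1143296/172265] → run B
t=21: vr[B=2048/263 F=374272/53915 G=1143296/172265] → run G
t=22: vr[B=2048/263 F=374272/53915 G=1412608/172265] → run F
t=23: vr[B=2048/263 F=88320/10783 G=1412608/172265] → run B
t=24: vr[B=2560/263 F=88320/10783 G=1412608/172265] → run F
t=25: vr[B=2560/263 F=508928/53915 G=1412608/172265] → run G
t=26: vr[B=2560/263 F=508928/53915] → run F
t=27: vr[B=2560/263] → run B
t=28: vr[B=3072/263] → run B
t=29: (idle)
t=30: (idle)
t=31: (idle)
t=32: (idle)
t=33: (idle)
t=34: (idle)

vruntime(G, start of tick 8) = 604672/172265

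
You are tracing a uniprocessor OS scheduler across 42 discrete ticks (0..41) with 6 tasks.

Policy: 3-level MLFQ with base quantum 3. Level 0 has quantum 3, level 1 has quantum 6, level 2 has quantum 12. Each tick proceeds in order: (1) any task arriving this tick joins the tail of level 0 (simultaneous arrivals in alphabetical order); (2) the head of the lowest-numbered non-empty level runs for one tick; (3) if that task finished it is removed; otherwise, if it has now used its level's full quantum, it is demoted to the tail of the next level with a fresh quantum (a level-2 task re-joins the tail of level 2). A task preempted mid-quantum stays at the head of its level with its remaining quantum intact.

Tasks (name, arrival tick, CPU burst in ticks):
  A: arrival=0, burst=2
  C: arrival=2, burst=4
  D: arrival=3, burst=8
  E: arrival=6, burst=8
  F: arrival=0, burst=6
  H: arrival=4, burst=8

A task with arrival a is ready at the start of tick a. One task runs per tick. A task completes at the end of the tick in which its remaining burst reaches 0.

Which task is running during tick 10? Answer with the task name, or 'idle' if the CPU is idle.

running at tick 10 = D

t=0: L0/L1/L2 = AF/-/- → run A
t=1: L0/L1/L2 = AF/-/- → run A
t=2: L0/L1/L2 = FC/-/- → run F
t=3: L0/L1/L2 = FCD/-/- → run F
t=4: L0/L1/L2 = FCDH/-/- → run F
t=5: L0/L1/L2 = CDH/F/- → run C
t=6: L0/L1/L2 = CDHE/F/- → run C
t=7: L0/L1/L2 = CDHE/F/- → run C
t=8: L0/L1/L2 = DHE/FC/- → run D
t=9: L0/L1/L2 = DHE/FC/- → run D
t=10: L0/L1/L2 = DHE/FC/- → run D
t=11: L0/L1/L2 = HE/FCD/- → run H
t=12: L0/L1/L2 = HE/FCD/- → run H
t=13: L0/L1/L2 = HE/FCD/- → run H
t=14: L0/L1/L2 = E/FCDH/- → run E
t=15: L0/L1/L2 = E/FCDH/- → run E
t=16: L0/L1/L2 = E/FCDH/- → run E
t=17: L0/L1/L2 = -/FCDHE/- → run F
t=18: L0/L1/L2 = -/FCDHE/- → run F
t=19: L0/L1/L2 = -/FCDHE/- → run F
t=20: L0/L1/L2 = -/CDHE/- → run C
t=21: L0/L1/L2 = -/DHE/- → run D
t=22: L0/L1/L2 = -/DHE/- → run D
t=23: L0/L1/L2 = -/DHE/- → run D
t=24: L0/L1/L2 = -/DHE/- → run D
t=25: L0/L1/L2 = -/DHE/- → run D
t=26: L0/L1/L2 = -/HE/- → run H
t=27: L0/L1/L2 = -/HE/- → run H
t=28: L0/L1/L2 = -/HE/- → run H
t=29: L0/L1/L2 = -/HE/- → run H
t=30: L0/L1/L2 = -/HE/- → run H
t=31: L0/L1/L2 = -/E/- → run E
t=32: L0/L1/L2 = -/E/- → run E
t=33: L0/L1/L2 = -/E/- → run E
t=34: L0/L1/L2 = -/E/- → run E
t=35: L0/L1/L2 = -/E/- → run E
t=36: (idle)
t=37: (idle)
t=38: (idle)
t=39: (idle)
t=40: (idle)
t=41: (idle)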